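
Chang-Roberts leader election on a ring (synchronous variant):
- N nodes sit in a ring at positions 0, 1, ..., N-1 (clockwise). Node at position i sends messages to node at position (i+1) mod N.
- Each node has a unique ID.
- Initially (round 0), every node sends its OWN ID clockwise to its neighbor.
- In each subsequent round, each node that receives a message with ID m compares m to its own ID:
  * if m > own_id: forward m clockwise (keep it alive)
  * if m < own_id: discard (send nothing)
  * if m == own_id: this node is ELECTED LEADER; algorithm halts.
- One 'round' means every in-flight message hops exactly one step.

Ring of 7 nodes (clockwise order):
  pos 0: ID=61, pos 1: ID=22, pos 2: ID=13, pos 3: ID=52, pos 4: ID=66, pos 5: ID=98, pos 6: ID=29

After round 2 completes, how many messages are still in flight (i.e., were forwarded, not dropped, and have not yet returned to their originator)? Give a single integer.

Answer: 2

Derivation:
Round 1: pos1(id22) recv 61: fwd; pos2(id13) recv 22: fwd; pos3(id52) recv 13: drop; pos4(id66) recv 52: drop; pos5(id98) recv 66: drop; pos6(id29) recv 98: fwd; pos0(id61) recv 29: drop
Round 2: pos2(id13) recv 61: fwd; pos3(id52) recv 22: drop; pos0(id61) recv 98: fwd
After round 2: 2 messages still in flight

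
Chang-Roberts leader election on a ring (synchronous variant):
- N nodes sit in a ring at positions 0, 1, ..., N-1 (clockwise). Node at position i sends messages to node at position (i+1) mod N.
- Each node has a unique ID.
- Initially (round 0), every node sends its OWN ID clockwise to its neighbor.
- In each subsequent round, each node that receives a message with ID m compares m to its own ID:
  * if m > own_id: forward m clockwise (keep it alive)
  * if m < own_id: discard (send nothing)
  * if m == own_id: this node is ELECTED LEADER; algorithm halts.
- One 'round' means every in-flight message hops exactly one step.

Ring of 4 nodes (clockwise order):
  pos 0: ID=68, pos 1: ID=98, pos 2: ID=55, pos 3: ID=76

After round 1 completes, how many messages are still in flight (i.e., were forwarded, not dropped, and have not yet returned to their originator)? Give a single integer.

Answer: 2

Derivation:
Round 1: pos1(id98) recv 68: drop; pos2(id55) recv 98: fwd; pos3(id76) recv 55: drop; pos0(id68) recv 76: fwd
After round 1: 2 messages still in flight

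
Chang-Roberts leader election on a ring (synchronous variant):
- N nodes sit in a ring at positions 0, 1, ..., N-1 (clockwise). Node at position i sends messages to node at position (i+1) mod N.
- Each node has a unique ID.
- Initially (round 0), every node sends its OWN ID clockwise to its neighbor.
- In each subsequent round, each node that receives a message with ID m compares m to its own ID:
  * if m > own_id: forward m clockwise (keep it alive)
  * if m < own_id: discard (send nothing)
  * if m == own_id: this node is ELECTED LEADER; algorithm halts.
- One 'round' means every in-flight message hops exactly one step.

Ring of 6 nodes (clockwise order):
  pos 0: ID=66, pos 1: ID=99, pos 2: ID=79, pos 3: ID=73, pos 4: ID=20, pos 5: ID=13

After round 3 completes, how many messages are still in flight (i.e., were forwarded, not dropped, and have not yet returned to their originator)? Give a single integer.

Answer: 3

Derivation:
Round 1: pos1(id99) recv 66: drop; pos2(id79) recv 99: fwd; pos3(id73) recv 79: fwd; pos4(id20) recv 73: fwd; pos5(id13) recv 20: fwd; pos0(id66) recv 13: drop
Round 2: pos3(id73) recv 99: fwd; pos4(id20) recv 79: fwd; pos5(id13) recv 73: fwd; pos0(id66) recv 20: drop
Round 3: pos4(id20) recv 99: fwd; pos5(id13) recv 79: fwd; pos0(id66) recv 73: fwd
After round 3: 3 messages still in flight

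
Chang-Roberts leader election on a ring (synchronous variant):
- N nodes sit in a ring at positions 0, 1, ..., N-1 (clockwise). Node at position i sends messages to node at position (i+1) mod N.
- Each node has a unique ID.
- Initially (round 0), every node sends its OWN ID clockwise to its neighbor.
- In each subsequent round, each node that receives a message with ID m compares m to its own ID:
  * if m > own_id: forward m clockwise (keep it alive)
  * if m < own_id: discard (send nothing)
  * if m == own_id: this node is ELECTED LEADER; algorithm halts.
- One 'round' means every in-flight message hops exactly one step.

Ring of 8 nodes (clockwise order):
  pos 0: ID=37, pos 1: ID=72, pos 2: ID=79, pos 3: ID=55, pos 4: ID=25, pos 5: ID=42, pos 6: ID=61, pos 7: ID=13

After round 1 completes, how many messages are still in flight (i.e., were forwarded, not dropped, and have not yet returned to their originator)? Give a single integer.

Round 1: pos1(id72) recv 37: drop; pos2(id79) recv 72: drop; pos3(id55) recv 79: fwd; pos4(id25) recv 55: fwd; pos5(id42) recv 25: drop; pos6(id61) recv 42: drop; pos7(id13) recv 61: fwd; pos0(id37) recv 13: drop
After round 1: 3 messages still in flight

Answer: 3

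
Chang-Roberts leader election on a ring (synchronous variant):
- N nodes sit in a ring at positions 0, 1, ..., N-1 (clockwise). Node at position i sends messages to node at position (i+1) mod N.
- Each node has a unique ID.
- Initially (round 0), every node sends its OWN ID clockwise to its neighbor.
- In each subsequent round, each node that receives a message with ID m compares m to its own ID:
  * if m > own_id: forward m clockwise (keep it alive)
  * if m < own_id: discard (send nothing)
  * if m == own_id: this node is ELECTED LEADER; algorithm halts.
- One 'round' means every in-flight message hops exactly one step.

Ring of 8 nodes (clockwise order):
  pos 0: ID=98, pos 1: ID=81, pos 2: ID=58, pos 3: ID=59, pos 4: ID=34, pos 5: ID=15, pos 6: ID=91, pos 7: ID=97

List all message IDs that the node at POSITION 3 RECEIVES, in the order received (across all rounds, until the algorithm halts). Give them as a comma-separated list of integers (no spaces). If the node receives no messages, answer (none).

Answer: 58,81,98

Derivation:
Round 1: pos1(id81) recv 98: fwd; pos2(id58) recv 81: fwd; pos3(id59) recv 58: drop; pos4(id34) recv 59: fwd; pos5(id15) recv 34: fwd; pos6(id91) recv 15: drop; pos7(id97) recv 91: drop; pos0(id98) recv 97: drop
Round 2: pos2(id58) recv 98: fwd; pos3(id59) recv 81: fwd; pos5(id15) recv 59: fwd; pos6(id91) recv 34: drop
Round 3: pos3(id59) recv 98: fwd; pos4(id34) recv 81: fwd; pos6(id91) recv 59: drop
Round 4: pos4(id34) recv 98: fwd; pos5(id15) recv 81: fwd
Round 5: pos5(id15) recv 98: fwd; pos6(id91) recv 81: drop
Round 6: pos6(id91) recv 98: fwd
Round 7: pos7(id97) recv 98: fwd
Round 8: pos0(id98) recv 98: ELECTED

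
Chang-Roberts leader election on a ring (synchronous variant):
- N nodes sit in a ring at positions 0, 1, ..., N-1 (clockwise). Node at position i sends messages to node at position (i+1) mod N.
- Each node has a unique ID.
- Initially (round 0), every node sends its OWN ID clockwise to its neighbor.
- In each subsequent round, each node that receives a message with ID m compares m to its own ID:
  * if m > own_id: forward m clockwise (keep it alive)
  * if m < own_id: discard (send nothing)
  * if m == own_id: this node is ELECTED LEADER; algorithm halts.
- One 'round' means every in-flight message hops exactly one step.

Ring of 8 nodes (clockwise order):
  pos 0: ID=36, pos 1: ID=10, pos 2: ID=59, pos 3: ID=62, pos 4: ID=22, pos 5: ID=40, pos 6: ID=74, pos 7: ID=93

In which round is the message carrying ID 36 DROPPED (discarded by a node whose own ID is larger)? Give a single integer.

Answer: 2

Derivation:
Round 1: pos1(id10) recv 36: fwd; pos2(id59) recv 10: drop; pos3(id62) recv 59: drop; pos4(id22) recv 62: fwd; pos5(id40) recv 22: drop; pos6(id74) recv 40: drop; pos7(id93) recv 74: drop; pos0(id36) recv 93: fwd
Round 2: pos2(id59) recv 36: drop; pos5(id40) recv 62: fwd; pos1(id10) recv 93: fwd
Round 3: pos6(id74) recv 62: drop; pos2(id59) recv 93: fwd
Round 4: pos3(id62) recv 93: fwd
Round 5: pos4(id22) recv 93: fwd
Round 6: pos5(id40) recv 93: fwd
Round 7: pos6(id74) recv 93: fwd
Round 8: pos7(id93) recv 93: ELECTED
Message ID 36 originates at pos 0; dropped at pos 2 in round 2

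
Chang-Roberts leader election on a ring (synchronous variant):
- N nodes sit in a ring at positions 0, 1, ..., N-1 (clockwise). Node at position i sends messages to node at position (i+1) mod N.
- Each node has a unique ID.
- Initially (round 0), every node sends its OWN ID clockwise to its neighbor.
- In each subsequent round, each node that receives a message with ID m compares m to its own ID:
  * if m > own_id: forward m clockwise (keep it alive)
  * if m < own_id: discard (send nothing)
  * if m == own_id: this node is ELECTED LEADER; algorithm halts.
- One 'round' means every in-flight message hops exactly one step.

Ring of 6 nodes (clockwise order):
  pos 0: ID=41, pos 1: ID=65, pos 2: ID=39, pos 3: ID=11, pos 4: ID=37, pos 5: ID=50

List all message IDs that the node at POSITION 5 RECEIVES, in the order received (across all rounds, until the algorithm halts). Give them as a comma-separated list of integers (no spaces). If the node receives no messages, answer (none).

Answer: 37,39,65

Derivation:
Round 1: pos1(id65) recv 41: drop; pos2(id39) recv 65: fwd; pos3(id11) recv 39: fwd; pos4(id37) recv 11: drop; pos5(id50) recv 37: drop; pos0(id41) recv 50: fwd
Round 2: pos3(id11) recv 65: fwd; pos4(id37) recv 39: fwd; pos1(id65) recv 50: drop
Round 3: pos4(id37) recv 65: fwd; pos5(id50) recv 39: drop
Round 4: pos5(id50) recv 65: fwd
Round 5: pos0(id41) recv 65: fwd
Round 6: pos1(id65) recv 65: ELECTED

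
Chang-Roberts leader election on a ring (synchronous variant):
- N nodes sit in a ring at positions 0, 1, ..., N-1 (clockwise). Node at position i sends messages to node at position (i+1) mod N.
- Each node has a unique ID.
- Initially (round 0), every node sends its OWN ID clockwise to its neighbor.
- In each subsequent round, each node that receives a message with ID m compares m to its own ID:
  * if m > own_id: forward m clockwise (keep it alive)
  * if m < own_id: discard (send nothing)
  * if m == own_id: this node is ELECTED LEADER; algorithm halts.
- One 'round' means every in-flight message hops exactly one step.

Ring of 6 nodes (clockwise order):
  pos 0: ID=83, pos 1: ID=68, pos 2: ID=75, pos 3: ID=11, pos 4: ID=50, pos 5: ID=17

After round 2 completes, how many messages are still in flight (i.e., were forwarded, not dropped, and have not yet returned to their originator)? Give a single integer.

Round 1: pos1(id68) recv 83: fwd; pos2(id75) recv 68: drop; pos3(id11) recv 75: fwd; pos4(id50) recv 11: drop; pos5(id17) recv 50: fwd; pos0(id83) recv 17: drop
Round 2: pos2(id75) recv 83: fwd; pos4(id50) recv 75: fwd; pos0(id83) recv 50: drop
After round 2: 2 messages still in flight

Answer: 2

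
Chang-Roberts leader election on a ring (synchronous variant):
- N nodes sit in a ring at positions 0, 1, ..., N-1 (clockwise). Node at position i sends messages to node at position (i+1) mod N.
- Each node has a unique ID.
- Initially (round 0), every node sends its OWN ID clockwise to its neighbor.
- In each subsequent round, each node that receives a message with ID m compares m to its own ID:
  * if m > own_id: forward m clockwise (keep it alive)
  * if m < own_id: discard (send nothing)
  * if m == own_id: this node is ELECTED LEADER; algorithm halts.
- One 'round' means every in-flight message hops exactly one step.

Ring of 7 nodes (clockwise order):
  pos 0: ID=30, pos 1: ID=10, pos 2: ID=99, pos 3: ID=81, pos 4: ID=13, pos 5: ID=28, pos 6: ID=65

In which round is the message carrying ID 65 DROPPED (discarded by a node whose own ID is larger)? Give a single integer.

Round 1: pos1(id10) recv 30: fwd; pos2(id99) recv 10: drop; pos3(id81) recv 99: fwd; pos4(id13) recv 81: fwd; pos5(id28) recv 13: drop; pos6(id65) recv 28: drop; pos0(id30) recv 65: fwd
Round 2: pos2(id99) recv 30: drop; pos4(id13) recv 99: fwd; pos5(id28) recv 81: fwd; pos1(id10) recv 65: fwd
Round 3: pos5(id28) recv 99: fwd; pos6(id65) recv 81: fwd; pos2(id99) recv 65: drop
Round 4: pos6(id65) recv 99: fwd; pos0(id30) recv 81: fwd
Round 5: pos0(id30) recv 99: fwd; pos1(id10) recv 81: fwd
Round 6: pos1(id10) recv 99: fwd; pos2(id99) recv 81: drop
Round 7: pos2(id99) recv 99: ELECTED
Message ID 65 originates at pos 6; dropped at pos 2 in round 3

Answer: 3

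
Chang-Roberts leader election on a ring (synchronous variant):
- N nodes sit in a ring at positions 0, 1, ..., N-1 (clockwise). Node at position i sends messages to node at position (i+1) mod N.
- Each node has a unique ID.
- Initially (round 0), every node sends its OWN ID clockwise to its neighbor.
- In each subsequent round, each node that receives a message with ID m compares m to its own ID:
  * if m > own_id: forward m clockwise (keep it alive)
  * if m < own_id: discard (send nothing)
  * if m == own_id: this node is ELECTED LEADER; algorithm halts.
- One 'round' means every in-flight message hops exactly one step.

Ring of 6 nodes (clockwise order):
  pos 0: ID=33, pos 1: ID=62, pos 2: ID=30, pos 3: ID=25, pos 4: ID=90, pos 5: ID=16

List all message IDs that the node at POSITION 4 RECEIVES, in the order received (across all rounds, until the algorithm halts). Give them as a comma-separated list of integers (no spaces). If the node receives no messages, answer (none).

Round 1: pos1(id62) recv 33: drop; pos2(id30) recv 62: fwd; pos3(id25) recv 30: fwd; pos4(id90) recv 25: drop; pos5(id16) recv 90: fwd; pos0(id33) recv 16: drop
Round 2: pos3(id25) recv 62: fwd; pos4(id90) recv 30: drop; pos0(id33) recv 90: fwd
Round 3: pos4(id90) recv 62: drop; pos1(id62) recv 90: fwd
Round 4: pos2(id30) recv 90: fwd
Round 5: pos3(id25) recv 90: fwd
Round 6: pos4(id90) recv 90: ELECTED

Answer: 25,30,62,90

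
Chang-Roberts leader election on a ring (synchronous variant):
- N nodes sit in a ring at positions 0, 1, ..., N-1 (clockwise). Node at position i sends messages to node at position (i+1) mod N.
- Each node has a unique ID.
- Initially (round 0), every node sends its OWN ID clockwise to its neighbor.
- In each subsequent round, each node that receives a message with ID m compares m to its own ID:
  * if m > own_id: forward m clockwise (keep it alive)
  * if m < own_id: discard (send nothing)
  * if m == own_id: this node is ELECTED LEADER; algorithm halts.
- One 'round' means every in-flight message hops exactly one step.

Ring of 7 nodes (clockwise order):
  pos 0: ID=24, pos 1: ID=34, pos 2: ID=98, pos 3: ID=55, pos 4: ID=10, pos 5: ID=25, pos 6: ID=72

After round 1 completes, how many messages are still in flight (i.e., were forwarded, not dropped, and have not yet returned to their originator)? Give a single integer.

Answer: 3

Derivation:
Round 1: pos1(id34) recv 24: drop; pos2(id98) recv 34: drop; pos3(id55) recv 98: fwd; pos4(id10) recv 55: fwd; pos5(id25) recv 10: drop; pos6(id72) recv 25: drop; pos0(id24) recv 72: fwd
After round 1: 3 messages still in flight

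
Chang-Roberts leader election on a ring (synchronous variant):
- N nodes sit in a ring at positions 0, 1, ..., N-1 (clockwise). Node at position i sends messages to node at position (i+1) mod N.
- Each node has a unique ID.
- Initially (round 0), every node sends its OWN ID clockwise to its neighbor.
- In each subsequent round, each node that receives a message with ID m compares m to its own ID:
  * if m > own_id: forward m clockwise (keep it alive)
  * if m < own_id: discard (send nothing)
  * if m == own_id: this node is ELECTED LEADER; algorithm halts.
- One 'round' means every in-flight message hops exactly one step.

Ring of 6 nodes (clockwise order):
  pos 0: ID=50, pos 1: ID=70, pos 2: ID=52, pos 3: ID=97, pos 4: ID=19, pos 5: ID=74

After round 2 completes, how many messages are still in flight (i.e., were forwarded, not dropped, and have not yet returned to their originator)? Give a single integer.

Answer: 2

Derivation:
Round 1: pos1(id70) recv 50: drop; pos2(id52) recv 70: fwd; pos3(id97) recv 52: drop; pos4(id19) recv 97: fwd; pos5(id74) recv 19: drop; pos0(id50) recv 74: fwd
Round 2: pos3(id97) recv 70: drop; pos5(id74) recv 97: fwd; pos1(id70) recv 74: fwd
After round 2: 2 messages still in flight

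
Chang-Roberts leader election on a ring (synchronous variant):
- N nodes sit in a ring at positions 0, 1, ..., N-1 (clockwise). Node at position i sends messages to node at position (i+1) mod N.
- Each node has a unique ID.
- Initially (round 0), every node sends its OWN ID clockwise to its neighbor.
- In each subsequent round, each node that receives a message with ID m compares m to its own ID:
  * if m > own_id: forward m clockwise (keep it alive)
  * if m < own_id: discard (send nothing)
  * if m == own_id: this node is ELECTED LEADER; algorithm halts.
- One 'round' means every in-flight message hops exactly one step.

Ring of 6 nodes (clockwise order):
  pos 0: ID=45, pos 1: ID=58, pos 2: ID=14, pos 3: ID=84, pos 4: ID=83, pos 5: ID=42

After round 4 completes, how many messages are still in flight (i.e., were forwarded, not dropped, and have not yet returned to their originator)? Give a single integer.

Answer: 2

Derivation:
Round 1: pos1(id58) recv 45: drop; pos2(id14) recv 58: fwd; pos3(id84) recv 14: drop; pos4(id83) recv 84: fwd; pos5(id42) recv 83: fwd; pos0(id45) recv 42: drop
Round 2: pos3(id84) recv 58: drop; pos5(id42) recv 84: fwd; pos0(id45) recv 83: fwd
Round 3: pos0(id45) recv 84: fwd; pos1(id58) recv 83: fwd
Round 4: pos1(id58) recv 84: fwd; pos2(id14) recv 83: fwd
After round 4: 2 messages still in flight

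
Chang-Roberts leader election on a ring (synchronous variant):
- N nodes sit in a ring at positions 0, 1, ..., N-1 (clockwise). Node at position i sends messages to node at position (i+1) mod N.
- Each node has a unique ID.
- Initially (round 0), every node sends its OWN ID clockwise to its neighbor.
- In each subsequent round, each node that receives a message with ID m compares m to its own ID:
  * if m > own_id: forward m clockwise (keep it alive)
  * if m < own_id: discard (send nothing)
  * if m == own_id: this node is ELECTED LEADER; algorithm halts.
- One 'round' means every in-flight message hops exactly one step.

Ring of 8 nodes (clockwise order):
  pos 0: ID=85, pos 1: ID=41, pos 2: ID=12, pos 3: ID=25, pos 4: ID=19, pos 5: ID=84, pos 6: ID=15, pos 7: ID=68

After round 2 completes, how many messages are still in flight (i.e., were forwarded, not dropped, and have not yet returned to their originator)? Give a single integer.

Answer: 3

Derivation:
Round 1: pos1(id41) recv 85: fwd; pos2(id12) recv 41: fwd; pos3(id25) recv 12: drop; pos4(id19) recv 25: fwd; pos5(id84) recv 19: drop; pos6(id15) recv 84: fwd; pos7(id68) recv 15: drop; pos0(id85) recv 68: drop
Round 2: pos2(id12) recv 85: fwd; pos3(id25) recv 41: fwd; pos5(id84) recv 25: drop; pos7(id68) recv 84: fwd
After round 2: 3 messages still in flight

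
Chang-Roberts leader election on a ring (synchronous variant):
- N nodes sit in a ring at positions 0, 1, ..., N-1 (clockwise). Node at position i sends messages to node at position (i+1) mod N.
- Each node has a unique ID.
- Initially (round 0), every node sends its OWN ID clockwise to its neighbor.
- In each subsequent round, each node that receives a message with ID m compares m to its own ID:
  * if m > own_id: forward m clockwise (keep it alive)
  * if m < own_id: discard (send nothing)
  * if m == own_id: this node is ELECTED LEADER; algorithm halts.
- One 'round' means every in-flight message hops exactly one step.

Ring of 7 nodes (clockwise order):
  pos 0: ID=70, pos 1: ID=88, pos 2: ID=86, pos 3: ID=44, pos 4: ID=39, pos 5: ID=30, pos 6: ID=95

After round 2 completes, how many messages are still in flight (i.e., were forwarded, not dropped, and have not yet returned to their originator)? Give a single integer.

Answer: 4

Derivation:
Round 1: pos1(id88) recv 70: drop; pos2(id86) recv 88: fwd; pos3(id44) recv 86: fwd; pos4(id39) recv 44: fwd; pos5(id30) recv 39: fwd; pos6(id95) recv 30: drop; pos0(id70) recv 95: fwd
Round 2: pos3(id44) recv 88: fwd; pos4(id39) recv 86: fwd; pos5(id30) recv 44: fwd; pos6(id95) recv 39: drop; pos1(id88) recv 95: fwd
After round 2: 4 messages still in flight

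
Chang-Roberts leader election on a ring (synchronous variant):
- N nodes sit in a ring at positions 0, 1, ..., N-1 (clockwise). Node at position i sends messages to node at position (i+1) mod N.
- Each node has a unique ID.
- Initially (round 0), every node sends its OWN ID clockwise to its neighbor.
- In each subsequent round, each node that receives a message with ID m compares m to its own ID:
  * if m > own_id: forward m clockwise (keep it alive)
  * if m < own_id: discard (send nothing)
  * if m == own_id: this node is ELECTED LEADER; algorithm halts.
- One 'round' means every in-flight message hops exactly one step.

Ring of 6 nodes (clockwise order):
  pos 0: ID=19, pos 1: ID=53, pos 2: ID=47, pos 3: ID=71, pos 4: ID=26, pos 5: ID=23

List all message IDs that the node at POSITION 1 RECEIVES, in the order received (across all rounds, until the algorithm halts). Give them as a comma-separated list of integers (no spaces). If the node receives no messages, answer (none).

Answer: 19,23,26,71

Derivation:
Round 1: pos1(id53) recv 19: drop; pos2(id47) recv 53: fwd; pos3(id71) recv 47: drop; pos4(id26) recv 71: fwd; pos5(id23) recv 26: fwd; pos0(id19) recv 23: fwd
Round 2: pos3(id71) recv 53: drop; pos5(id23) recv 71: fwd; pos0(id19) recv 26: fwd; pos1(id53) recv 23: drop
Round 3: pos0(id19) recv 71: fwd; pos1(id53) recv 26: drop
Round 4: pos1(id53) recv 71: fwd
Round 5: pos2(id47) recv 71: fwd
Round 6: pos3(id71) recv 71: ELECTED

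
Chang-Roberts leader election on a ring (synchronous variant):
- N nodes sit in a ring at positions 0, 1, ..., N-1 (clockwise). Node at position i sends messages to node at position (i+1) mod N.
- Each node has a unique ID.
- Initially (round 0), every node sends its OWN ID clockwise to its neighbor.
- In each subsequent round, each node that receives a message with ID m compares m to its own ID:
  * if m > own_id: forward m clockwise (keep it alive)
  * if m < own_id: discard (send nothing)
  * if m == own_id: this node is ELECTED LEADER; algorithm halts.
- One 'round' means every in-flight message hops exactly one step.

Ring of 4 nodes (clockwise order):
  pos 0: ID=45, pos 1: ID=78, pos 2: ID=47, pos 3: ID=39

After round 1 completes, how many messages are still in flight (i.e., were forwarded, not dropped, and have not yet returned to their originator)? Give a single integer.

Answer: 2

Derivation:
Round 1: pos1(id78) recv 45: drop; pos2(id47) recv 78: fwd; pos3(id39) recv 47: fwd; pos0(id45) recv 39: drop
After round 1: 2 messages still in flight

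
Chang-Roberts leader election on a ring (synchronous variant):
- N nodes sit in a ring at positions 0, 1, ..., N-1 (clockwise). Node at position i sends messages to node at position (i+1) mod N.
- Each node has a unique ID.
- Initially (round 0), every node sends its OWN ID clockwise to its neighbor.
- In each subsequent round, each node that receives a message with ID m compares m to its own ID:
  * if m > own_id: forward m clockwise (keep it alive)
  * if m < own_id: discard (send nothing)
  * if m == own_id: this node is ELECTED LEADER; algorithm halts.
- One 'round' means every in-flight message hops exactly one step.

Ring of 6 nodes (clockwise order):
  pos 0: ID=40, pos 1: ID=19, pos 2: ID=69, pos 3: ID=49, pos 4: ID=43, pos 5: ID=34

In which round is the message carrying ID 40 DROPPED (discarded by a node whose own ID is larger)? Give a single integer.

Answer: 2

Derivation:
Round 1: pos1(id19) recv 40: fwd; pos2(id69) recv 19: drop; pos3(id49) recv 69: fwd; pos4(id43) recv 49: fwd; pos5(id34) recv 43: fwd; pos0(id40) recv 34: drop
Round 2: pos2(id69) recv 40: drop; pos4(id43) recv 69: fwd; pos5(id34) recv 49: fwd; pos0(id40) recv 43: fwd
Round 3: pos5(id34) recv 69: fwd; pos0(id40) recv 49: fwd; pos1(id19) recv 43: fwd
Round 4: pos0(id40) recv 69: fwd; pos1(id19) recv 49: fwd; pos2(id69) recv 43: drop
Round 5: pos1(id19) recv 69: fwd; pos2(id69) recv 49: drop
Round 6: pos2(id69) recv 69: ELECTED
Message ID 40 originates at pos 0; dropped at pos 2 in round 2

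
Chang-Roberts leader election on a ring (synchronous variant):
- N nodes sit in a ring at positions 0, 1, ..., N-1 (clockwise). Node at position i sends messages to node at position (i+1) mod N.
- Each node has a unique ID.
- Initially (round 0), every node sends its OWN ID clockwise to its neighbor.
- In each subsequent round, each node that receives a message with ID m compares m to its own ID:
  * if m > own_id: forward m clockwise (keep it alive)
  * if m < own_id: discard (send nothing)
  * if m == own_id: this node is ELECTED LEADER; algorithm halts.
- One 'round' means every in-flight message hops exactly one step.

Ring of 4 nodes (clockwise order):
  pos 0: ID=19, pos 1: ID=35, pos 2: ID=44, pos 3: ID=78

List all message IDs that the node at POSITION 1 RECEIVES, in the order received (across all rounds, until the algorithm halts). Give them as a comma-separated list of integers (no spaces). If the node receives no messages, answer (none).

Round 1: pos1(id35) recv 19: drop; pos2(id44) recv 35: drop; pos3(id78) recv 44: drop; pos0(id19) recv 78: fwd
Round 2: pos1(id35) recv 78: fwd
Round 3: pos2(id44) recv 78: fwd
Round 4: pos3(id78) recv 78: ELECTED

Answer: 19,78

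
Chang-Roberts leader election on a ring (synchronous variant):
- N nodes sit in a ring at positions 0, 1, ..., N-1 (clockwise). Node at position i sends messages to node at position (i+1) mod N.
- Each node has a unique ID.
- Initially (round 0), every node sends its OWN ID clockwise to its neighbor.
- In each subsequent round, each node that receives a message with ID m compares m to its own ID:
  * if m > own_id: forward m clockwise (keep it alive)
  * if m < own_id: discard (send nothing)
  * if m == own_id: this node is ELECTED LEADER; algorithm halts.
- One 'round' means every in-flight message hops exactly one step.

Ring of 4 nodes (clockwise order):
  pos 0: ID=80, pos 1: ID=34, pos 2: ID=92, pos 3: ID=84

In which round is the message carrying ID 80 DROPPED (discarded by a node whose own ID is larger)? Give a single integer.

Answer: 2

Derivation:
Round 1: pos1(id34) recv 80: fwd; pos2(id92) recv 34: drop; pos3(id84) recv 92: fwd; pos0(id80) recv 84: fwd
Round 2: pos2(id92) recv 80: drop; pos0(id80) recv 92: fwd; pos1(id34) recv 84: fwd
Round 3: pos1(id34) recv 92: fwd; pos2(id92) recv 84: drop
Round 4: pos2(id92) recv 92: ELECTED
Message ID 80 originates at pos 0; dropped at pos 2 in round 2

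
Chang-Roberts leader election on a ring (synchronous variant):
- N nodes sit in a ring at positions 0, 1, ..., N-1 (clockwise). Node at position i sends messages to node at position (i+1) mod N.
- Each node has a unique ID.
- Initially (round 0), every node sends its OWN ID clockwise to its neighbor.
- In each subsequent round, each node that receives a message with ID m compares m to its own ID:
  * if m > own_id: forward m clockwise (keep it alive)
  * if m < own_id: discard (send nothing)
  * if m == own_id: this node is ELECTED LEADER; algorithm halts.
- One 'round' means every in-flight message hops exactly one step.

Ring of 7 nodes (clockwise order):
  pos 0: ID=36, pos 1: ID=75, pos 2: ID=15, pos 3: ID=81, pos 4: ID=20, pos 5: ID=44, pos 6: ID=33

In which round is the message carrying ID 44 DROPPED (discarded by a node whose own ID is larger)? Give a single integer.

Round 1: pos1(id75) recv 36: drop; pos2(id15) recv 75: fwd; pos3(id81) recv 15: drop; pos4(id20) recv 81: fwd; pos5(id44) recv 20: drop; pos6(id33) recv 44: fwd; pos0(id36) recv 33: drop
Round 2: pos3(id81) recv 75: drop; pos5(id44) recv 81: fwd; pos0(id36) recv 44: fwd
Round 3: pos6(id33) recv 81: fwd; pos1(id75) recv 44: drop
Round 4: pos0(id36) recv 81: fwd
Round 5: pos1(id75) recv 81: fwd
Round 6: pos2(id15) recv 81: fwd
Round 7: pos3(id81) recv 81: ELECTED
Message ID 44 originates at pos 5; dropped at pos 1 in round 3

Answer: 3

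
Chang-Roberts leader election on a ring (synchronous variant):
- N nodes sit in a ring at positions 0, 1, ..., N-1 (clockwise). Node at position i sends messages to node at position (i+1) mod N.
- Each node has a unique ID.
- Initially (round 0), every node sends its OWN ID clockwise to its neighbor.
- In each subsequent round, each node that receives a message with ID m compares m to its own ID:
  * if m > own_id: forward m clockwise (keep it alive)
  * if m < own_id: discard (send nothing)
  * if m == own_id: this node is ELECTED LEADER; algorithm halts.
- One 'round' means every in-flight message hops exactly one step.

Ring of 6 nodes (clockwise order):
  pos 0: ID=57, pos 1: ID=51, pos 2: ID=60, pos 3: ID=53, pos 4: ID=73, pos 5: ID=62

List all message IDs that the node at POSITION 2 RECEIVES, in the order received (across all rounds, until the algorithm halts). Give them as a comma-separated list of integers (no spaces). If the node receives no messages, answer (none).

Answer: 51,57,62,73

Derivation:
Round 1: pos1(id51) recv 57: fwd; pos2(id60) recv 51: drop; pos3(id53) recv 60: fwd; pos4(id73) recv 53: drop; pos5(id62) recv 73: fwd; pos0(id57) recv 62: fwd
Round 2: pos2(id60) recv 57: drop; pos4(id73) recv 60: drop; pos0(id57) recv 73: fwd; pos1(id51) recv 62: fwd
Round 3: pos1(id51) recv 73: fwd; pos2(id60) recv 62: fwd
Round 4: pos2(id60) recv 73: fwd; pos3(id53) recv 62: fwd
Round 5: pos3(id53) recv 73: fwd; pos4(id73) recv 62: drop
Round 6: pos4(id73) recv 73: ELECTED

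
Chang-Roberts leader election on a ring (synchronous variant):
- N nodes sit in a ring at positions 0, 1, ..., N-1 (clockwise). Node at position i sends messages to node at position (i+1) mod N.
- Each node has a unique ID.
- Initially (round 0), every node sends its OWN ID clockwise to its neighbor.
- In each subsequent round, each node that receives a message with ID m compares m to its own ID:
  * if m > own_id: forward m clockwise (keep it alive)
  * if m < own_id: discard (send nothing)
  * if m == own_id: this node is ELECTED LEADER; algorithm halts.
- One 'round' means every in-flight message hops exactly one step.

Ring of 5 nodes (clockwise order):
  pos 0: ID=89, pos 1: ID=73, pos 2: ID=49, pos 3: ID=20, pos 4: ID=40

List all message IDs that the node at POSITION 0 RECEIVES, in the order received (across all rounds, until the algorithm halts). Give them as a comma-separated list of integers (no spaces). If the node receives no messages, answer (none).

Round 1: pos1(id73) recv 89: fwd; pos2(id49) recv 73: fwd; pos3(id20) recv 49: fwd; pos4(id40) recv 20: drop; pos0(id89) recv 40: drop
Round 2: pos2(id49) recv 89: fwd; pos3(id20) recv 73: fwd; pos4(id40) recv 49: fwd
Round 3: pos3(id20) recv 89: fwd; pos4(id40) recv 73: fwd; pos0(id89) recv 49: drop
Round 4: pos4(id40) recv 89: fwd; pos0(id89) recv 73: drop
Round 5: pos0(id89) recv 89: ELECTED

Answer: 40,49,73,89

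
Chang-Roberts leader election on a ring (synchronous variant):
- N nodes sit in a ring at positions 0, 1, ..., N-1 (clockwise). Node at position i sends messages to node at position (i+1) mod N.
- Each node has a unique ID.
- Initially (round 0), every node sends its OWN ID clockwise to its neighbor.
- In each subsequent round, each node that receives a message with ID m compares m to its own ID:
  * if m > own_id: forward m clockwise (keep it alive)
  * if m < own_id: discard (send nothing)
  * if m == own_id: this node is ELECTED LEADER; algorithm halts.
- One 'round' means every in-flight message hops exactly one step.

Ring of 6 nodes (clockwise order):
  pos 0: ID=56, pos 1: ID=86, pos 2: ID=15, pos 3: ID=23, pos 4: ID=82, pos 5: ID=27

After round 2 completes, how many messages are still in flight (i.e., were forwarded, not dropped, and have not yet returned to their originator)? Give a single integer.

Round 1: pos1(id86) recv 56: drop; pos2(id15) recv 86: fwd; pos3(id23) recv 15: drop; pos4(id82) recv 23: drop; pos5(id27) recv 82: fwd; pos0(id56) recv 27: drop
Round 2: pos3(id23) recv 86: fwd; pos0(id56) recv 82: fwd
After round 2: 2 messages still in flight

Answer: 2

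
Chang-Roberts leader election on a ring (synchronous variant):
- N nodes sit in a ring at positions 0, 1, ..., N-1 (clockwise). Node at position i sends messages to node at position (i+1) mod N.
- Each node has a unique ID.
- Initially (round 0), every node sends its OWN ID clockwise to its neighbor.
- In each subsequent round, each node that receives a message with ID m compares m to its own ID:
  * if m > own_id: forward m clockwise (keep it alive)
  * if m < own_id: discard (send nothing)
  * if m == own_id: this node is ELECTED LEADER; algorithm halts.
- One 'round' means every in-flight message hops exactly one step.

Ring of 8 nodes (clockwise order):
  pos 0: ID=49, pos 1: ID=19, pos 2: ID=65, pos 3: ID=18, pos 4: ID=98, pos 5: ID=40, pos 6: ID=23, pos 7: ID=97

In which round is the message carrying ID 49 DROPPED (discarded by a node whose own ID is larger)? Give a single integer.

Round 1: pos1(id19) recv 49: fwd; pos2(id65) recv 19: drop; pos3(id18) recv 65: fwd; pos4(id98) recv 18: drop; pos5(id40) recv 98: fwd; pos6(id23) recv 40: fwd; pos7(id97) recv 23: drop; pos0(id49) recv 97: fwd
Round 2: pos2(id65) recv 49: drop; pos4(id98) recv 65: drop; pos6(id23) recv 98: fwd; pos7(id97) recv 40: drop; pos1(id19) recv 97: fwd
Round 3: pos7(id97) recv 98: fwd; pos2(id65) recv 97: fwd
Round 4: pos0(id49) recv 98: fwd; pos3(id18) recv 97: fwd
Round 5: pos1(id19) recv 98: fwd; pos4(id98) recv 97: drop
Round 6: pos2(id65) recv 98: fwd
Round 7: pos3(id18) recv 98: fwd
Round 8: pos4(id98) recv 98: ELECTED
Message ID 49 originates at pos 0; dropped at pos 2 in round 2

Answer: 2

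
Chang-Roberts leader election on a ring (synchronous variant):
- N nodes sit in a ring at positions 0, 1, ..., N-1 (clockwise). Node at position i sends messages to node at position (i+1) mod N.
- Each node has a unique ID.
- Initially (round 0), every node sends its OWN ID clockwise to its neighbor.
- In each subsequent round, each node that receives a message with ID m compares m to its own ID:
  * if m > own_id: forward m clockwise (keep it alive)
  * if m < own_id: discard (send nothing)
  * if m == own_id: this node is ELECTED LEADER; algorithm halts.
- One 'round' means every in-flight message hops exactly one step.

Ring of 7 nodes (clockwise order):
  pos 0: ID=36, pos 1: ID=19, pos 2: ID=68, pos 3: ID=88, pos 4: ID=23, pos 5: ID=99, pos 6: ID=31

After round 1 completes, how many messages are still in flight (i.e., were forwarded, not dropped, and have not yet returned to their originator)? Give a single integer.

Round 1: pos1(id19) recv 36: fwd; pos2(id68) recv 19: drop; pos3(id88) recv 68: drop; pos4(id23) recv 88: fwd; pos5(id99) recv 23: drop; pos6(id31) recv 99: fwd; pos0(id36) recv 31: drop
After round 1: 3 messages still in flight

Answer: 3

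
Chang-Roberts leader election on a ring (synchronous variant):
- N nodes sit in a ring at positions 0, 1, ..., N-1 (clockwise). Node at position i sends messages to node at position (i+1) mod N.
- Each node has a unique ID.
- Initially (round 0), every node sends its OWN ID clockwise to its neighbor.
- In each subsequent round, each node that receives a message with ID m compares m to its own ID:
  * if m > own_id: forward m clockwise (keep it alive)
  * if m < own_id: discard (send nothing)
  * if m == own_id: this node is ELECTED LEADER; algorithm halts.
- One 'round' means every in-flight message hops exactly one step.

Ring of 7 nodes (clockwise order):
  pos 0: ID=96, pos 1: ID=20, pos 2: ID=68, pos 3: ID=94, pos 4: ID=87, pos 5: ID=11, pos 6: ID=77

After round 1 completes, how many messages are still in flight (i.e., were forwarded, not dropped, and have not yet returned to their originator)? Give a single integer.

Round 1: pos1(id20) recv 96: fwd; pos2(id68) recv 20: drop; pos3(id94) recv 68: drop; pos4(id87) recv 94: fwd; pos5(id11) recv 87: fwd; pos6(id77) recv 11: drop; pos0(id96) recv 77: drop
After round 1: 3 messages still in flight

Answer: 3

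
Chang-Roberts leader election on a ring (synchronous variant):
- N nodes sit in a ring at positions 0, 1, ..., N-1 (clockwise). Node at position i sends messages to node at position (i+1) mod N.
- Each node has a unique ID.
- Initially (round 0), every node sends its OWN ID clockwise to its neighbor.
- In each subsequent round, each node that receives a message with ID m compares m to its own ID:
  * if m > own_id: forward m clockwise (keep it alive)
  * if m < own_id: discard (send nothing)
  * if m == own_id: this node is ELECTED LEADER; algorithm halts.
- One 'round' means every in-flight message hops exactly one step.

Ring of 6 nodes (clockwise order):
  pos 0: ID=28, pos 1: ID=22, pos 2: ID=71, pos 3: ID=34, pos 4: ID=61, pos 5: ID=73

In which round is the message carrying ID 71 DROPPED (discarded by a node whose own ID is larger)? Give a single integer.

Answer: 3

Derivation:
Round 1: pos1(id22) recv 28: fwd; pos2(id71) recv 22: drop; pos3(id34) recv 71: fwd; pos4(id61) recv 34: drop; pos5(id73) recv 61: drop; pos0(id28) recv 73: fwd
Round 2: pos2(id71) recv 28: drop; pos4(id61) recv 71: fwd; pos1(id22) recv 73: fwd
Round 3: pos5(id73) recv 71: drop; pos2(id71) recv 73: fwd
Round 4: pos3(id34) recv 73: fwd
Round 5: pos4(id61) recv 73: fwd
Round 6: pos5(id73) recv 73: ELECTED
Message ID 71 originates at pos 2; dropped at pos 5 in round 3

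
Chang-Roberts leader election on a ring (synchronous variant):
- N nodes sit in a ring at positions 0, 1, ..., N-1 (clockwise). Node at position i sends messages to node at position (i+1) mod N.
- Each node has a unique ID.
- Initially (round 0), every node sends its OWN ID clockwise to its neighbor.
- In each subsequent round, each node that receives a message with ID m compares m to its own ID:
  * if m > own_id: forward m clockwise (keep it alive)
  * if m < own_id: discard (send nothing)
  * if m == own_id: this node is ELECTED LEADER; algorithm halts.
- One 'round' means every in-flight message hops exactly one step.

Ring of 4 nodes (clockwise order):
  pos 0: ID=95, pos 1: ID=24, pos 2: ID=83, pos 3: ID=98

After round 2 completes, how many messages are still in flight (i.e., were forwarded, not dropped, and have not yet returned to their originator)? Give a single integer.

Round 1: pos1(id24) recv 95: fwd; pos2(id83) recv 24: drop; pos3(id98) recv 83: drop; pos0(id95) recv 98: fwd
Round 2: pos2(id83) recv 95: fwd; pos1(id24) recv 98: fwd
After round 2: 2 messages still in flight

Answer: 2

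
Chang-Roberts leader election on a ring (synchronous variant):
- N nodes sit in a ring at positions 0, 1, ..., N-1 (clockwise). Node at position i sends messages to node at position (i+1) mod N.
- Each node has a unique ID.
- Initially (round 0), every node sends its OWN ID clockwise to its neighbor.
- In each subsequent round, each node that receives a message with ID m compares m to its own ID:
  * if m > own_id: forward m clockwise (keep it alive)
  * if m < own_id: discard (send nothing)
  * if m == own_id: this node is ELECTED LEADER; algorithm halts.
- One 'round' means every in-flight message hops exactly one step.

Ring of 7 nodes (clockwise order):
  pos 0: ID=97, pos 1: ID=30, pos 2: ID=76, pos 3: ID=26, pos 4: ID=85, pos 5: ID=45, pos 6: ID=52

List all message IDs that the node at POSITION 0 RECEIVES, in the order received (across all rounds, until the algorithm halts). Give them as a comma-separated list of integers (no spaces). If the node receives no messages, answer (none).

Answer: 52,85,97

Derivation:
Round 1: pos1(id30) recv 97: fwd; pos2(id76) recv 30: drop; pos3(id26) recv 76: fwd; pos4(id85) recv 26: drop; pos5(id45) recv 85: fwd; pos6(id52) recv 45: drop; pos0(id97) recv 52: drop
Round 2: pos2(id76) recv 97: fwd; pos4(id85) recv 76: drop; pos6(id52) recv 85: fwd
Round 3: pos3(id26) recv 97: fwd; pos0(id97) recv 85: drop
Round 4: pos4(id85) recv 97: fwd
Round 5: pos5(id45) recv 97: fwd
Round 6: pos6(id52) recv 97: fwd
Round 7: pos0(id97) recv 97: ELECTED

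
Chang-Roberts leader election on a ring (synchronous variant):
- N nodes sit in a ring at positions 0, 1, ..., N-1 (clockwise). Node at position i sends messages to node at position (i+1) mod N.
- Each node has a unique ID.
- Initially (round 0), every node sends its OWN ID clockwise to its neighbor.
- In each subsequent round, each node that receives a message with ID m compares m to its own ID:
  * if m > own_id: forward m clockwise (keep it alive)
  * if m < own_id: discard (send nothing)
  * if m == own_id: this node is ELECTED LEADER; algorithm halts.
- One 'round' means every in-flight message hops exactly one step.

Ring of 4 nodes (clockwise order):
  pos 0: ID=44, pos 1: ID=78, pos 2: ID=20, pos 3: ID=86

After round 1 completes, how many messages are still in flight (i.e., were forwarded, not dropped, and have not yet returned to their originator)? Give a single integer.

Answer: 2

Derivation:
Round 1: pos1(id78) recv 44: drop; pos2(id20) recv 78: fwd; pos3(id86) recv 20: drop; pos0(id44) recv 86: fwd
After round 1: 2 messages still in flight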